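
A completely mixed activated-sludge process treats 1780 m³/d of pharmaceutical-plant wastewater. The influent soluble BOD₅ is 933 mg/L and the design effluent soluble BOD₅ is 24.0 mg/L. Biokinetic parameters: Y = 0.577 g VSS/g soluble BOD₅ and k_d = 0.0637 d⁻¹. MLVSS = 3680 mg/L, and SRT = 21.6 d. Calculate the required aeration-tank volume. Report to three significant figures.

Rearranging the biomass balance for a CMAS with decay, V = Y·Q·ΔS·θ_c / [X·(1+k_d θ_c)] = 0.577 × 1780 × (933 − 24.0) × 21.6 / [3680 × (1 + 0.0637 × 21.6)] = 2.02×10^7 / 8743 = 2306 m³.

V ≈ 2310 m³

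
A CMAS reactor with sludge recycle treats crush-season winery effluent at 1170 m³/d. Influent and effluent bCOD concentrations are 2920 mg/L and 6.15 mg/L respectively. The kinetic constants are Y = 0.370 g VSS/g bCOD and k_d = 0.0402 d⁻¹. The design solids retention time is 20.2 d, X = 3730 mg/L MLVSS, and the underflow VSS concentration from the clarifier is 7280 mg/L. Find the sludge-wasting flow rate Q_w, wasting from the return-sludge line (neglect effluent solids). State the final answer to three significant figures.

Steady-state biomass mass balance: V·X·(1 + k_d·θ_c) = Y·Q·(S₀ − S)·θ_c, so V = 0.370 × 1170 × (2920 − 6.15) × 20.2 / [3730 × (1 + 0.0402 × 20.2)] = 2.55×10^7 / 6759 = 3770 m³.
Q_w = (V·X)/(θ_c X_r) = 3770 × 3730 / (20.2 × 7280) = 95.62 m³/d.

Q_w ≈ 95.6 m³/d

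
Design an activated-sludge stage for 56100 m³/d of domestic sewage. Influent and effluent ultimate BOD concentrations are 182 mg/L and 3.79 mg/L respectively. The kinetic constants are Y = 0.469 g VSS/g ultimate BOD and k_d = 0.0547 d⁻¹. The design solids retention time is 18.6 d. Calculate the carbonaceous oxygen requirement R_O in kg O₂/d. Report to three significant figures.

R_O ≈ 6700 kg O₂/d

Y_obs = Y / (1 + k_d θ_c) = 0.469 / (1 + 0.0547 × 18.6) = 0.469 / 2.017 = 0.2325.
Mass of ultimate BOD removed per day: Q(S₀ − S) = 56100 × 178.2 g/m³ = 9998 kg/d.
Biomass synthesised: P_X = Y_obs × 9998 = 2324 kg VSS/d.
R_O = Q·ΔS − 1.42 P_X = 9998 − 3300 = 6697 kg O₂/d.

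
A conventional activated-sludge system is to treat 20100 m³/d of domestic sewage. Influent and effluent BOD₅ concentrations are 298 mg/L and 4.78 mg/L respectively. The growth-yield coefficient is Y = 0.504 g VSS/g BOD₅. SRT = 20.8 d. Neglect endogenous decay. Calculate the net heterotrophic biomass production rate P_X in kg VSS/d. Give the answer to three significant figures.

With endogenous decay neglected, the observed yield equals the true yield: Y_obs = Y = 0.504 g VSS/g BOD₅.
Substrate removed = Q·(S₀ − S) = 20100 m³/d × (298 − 4.78) g/m³ = 5.89×10^6 g/d = 5894 kg/d.
P_X = Y_obs · Q(S₀ − S) = 0.5040 × 5894 = 2970 kg VSS/d.

P_X ≈ 2970 kg VSS/d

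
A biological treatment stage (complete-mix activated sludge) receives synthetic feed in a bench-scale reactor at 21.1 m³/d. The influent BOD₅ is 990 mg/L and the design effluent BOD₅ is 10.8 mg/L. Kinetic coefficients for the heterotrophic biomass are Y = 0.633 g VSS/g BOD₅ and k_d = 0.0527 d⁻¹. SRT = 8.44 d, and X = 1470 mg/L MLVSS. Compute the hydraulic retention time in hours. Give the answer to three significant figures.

τ ≈ 59.1 h

Rearranging the biomass balance for a CMAS with decay, V = Y·Q·ΔS·θ_c / [X·(1+k_d θ_c)] = 0.633 × 21.1 × (990 − 10.8) × 8.44 / [1470 × (1 + 0.0527 × 8.44)] = 1.1×10^5 / 2124 = 51.97 m³.
Hydraulic retention time τ = V/Q = 51.97 / 21.1 = 2.463 d = 59.12 h.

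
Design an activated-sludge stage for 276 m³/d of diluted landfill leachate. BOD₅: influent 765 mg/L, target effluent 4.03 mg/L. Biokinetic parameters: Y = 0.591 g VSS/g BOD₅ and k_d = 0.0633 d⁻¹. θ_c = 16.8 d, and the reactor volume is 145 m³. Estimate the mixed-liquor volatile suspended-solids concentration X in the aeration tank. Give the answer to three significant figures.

X = Y·Q·ΔS·θ_c / [V·(1 + k_d θ_c)] = 0.591 × 276 × (765 − 4.03) × 16.8 / [145 × (1 + 0.0633 × 16.8)] = 6970 mg/L.

X ≈ 6970 mg/L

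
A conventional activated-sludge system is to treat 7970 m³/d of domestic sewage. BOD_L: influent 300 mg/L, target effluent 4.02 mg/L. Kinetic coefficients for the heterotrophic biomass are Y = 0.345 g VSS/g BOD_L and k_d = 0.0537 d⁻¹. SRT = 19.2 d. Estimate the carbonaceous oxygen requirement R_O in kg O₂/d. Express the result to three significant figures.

Observed yield with endogenous decay: Y_obs = Y / (1 + k_d·θ_c) = 0.345 / (1 + 0.0537 × 19.2) = 0.345 / 2.031 = 0.1699 g VSS/g BOD_L.
ΔS = 300 − 4.02 = 296.0 mg/L, so the substrate removal rate is 7970 × 296.0/1000 = 2359 kg BOD_L/d.
Biomass synthesised: P_X = Y_obs × 2359 = 400.7 kg VSS/d.
Carbonaceous O₂ demand = substrate oxidised − cell-mass equivalent = 2359 − 1.42 × 400.7 = 1790 kg O₂/d.

R_O ≈ 1790 kg O₂/d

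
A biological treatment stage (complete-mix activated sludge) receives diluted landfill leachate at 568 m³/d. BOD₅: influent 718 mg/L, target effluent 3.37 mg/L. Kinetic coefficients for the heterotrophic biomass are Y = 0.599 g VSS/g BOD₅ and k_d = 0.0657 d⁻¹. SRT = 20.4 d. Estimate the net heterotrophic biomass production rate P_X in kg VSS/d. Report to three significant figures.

Correct the yield for decay: Y_obs = Y/(1 + k_d θ_c) = 0.599 / (1 + 0.0657 × 20.4) = 0.599 / 2.340 = 0.2560.
ΔS = 718 − 3.37 = 714.6 mg/L, so the substrate removal rate is 568 × 714.6/1000 = 405.9 kg BOD₅/d.
Biomass produced: P_X = Y_obs·Q·ΔS = 0.2560 × 405.9 ≈ 103.9 kg VSS/d.

P_X ≈ 104 kg VSS/d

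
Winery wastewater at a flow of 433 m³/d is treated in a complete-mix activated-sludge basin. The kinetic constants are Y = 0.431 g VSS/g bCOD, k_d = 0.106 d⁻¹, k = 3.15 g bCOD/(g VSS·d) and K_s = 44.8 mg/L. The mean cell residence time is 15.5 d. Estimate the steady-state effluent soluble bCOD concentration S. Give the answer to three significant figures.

S ≈ 6.43 mg/L

For a completely mixed reactor with recycle the Lawrence–McCarty relation gives S = K_s·(1 + k_d·θ_c) / [θ_c·(Y·k − k_d) − 1] = 44.8 × (1 + 0.106 × 15.5) / [15.5 × (0.431 × 3.15 − 0.106) − 1] = 118.4 / 18.40 = 6.435 mg/L.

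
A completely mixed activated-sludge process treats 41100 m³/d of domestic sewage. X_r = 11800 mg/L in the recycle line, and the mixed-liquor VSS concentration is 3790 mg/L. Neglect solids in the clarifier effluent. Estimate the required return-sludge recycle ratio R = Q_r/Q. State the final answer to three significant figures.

R = Q_r/Q = X/(X_r − X) = 3790 / (11800 − 3790) = 0.4732.

R ≈ 0.473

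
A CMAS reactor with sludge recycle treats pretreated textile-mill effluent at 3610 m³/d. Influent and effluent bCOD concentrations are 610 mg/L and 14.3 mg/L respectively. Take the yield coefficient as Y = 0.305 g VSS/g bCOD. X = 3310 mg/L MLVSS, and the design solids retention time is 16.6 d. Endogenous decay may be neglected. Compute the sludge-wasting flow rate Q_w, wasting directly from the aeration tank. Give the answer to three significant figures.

Q_w ≈ 198 m³/d

V·X = Y·Q·ΔS·θ_c gives V = 0.305 × 3610 × (610 − 14.3) × 16.6 / 3310 = 3289 m³.
For wasting at MLVSS concentration, Q_w = V/θ_c = 3289/16.6 = 198.2 m³/d.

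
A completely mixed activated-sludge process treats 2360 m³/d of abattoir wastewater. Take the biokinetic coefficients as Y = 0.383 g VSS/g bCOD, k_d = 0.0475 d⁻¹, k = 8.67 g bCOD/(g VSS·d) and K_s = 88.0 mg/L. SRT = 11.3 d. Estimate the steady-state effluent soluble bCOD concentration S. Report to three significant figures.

Effluent substrate depends only on kinetics and SRT: S = K_s(1 + k_d θ_c) / [θ_c(Yk − k_d) − 1] = 88.0 × (1 + 0.0475 × 11.3) / [11.3 × (0.383 × 8.67 − 0.0475) − 1] = 135.2 / 35.99 = 3.758 mg/L.

S ≈ 3.76 mg/L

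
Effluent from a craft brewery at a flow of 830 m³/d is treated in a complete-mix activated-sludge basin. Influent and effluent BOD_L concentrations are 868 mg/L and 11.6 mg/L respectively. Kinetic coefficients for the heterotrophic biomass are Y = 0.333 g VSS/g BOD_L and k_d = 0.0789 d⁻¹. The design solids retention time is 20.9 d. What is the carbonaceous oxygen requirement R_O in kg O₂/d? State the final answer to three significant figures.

Correct the yield for decay: Y_obs = Y/(1 + k_d θ_c) = 0.333 / (1 + 0.0789 × 20.9) = 0.333 / 2.649 = 0.1257.
Q·(S₀ − S) = 830 × (868 − 11.6) × 10⁻³ = 710.8 kg/d removed.
P_X = Y_obs·Q·(S₀ − S) = 0.1257 × 710.8 = 89.35 kg VSS/d.
Carbonaceous O₂ demand = substrate oxidised − cell-mass equivalent = 710.8 − 1.42 × 89.35 = 583.9 kg O₂/d.

R_O ≈ 584 kg O₂/d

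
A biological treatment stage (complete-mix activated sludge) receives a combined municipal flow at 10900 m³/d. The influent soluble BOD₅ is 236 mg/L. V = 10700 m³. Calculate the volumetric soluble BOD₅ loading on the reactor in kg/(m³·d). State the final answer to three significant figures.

Volumetric loading L_v = Q·S₀ / V = 10900 × 236 g/m³ / 10700 m³ = 240.4 g/(m³·d) = 0.2404 kg soluble BOD₅/(m³·d).

L_v ≈ 0.240 kg soluble BOD₅/(m³·d)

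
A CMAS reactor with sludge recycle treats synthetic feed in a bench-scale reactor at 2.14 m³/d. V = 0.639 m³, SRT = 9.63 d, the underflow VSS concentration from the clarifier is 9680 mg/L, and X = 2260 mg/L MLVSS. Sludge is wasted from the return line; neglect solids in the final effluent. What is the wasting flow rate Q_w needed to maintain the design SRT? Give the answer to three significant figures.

Q_w ≈ 0.0155 m³/d

θ_c = V·X/(Q_w·X_r) when wasting from the recycle, so Q_w = V·X/(θ_c·X_r) = 0.6390 × 2260 / (9.63 × 9680) = 0.01549 m³/d.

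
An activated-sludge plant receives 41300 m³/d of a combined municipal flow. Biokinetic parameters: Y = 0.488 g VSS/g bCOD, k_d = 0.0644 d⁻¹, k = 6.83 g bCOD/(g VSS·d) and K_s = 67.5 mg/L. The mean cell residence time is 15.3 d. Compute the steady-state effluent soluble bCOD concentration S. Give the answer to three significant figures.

S ≈ 2.73 mg/L

Effluent substrate depends only on kinetics and SRT: S = K_s(1 + k_d θ_c) / [θ_c(Yk − k_d) − 1] = 67.5 × (1 + 0.0644 × 15.3) / [15.3 × (0.488 × 6.83 − 0.0644) − 1] = 134.0 / 49.01 = 2.734 mg/L.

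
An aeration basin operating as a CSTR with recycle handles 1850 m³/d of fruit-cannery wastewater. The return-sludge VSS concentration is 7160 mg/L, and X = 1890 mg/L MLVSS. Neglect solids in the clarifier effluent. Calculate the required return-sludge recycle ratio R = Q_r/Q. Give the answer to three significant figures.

R ≈ 0.359

Solids balance on the clarifier gives (1+R)X = R·X_r, so R = X/(X_r − X) = 1890 / (7160 − 1890) = 0.3586.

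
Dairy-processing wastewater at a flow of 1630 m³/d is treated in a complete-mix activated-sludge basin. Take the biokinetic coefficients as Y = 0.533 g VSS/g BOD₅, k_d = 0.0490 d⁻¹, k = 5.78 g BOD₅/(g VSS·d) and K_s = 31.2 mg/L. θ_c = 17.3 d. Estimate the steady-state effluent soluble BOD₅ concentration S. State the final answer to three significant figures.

Effluent substrate depends only on kinetics and SRT: S = K_s(1 + k_d θ_c) / [θ_c(Yk − k_d) − 1] = 31.2 × (1 + 0.0490 × 17.3) / [17.3 × (0.533 × 5.78 − 0.0490) − 1] = 57.65 / 51.45 = 1.120 mg/L.

S ≈ 1.12 mg/L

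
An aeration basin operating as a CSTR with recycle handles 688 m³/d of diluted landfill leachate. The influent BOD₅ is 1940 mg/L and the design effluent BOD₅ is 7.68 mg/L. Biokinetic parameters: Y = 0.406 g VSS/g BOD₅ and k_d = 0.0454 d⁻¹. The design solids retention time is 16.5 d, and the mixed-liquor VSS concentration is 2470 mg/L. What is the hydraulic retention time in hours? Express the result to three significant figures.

From the SRT design equation V = Y Q (S₀−S) θ_c / [X (1 + k_d θ_c)] = 0.406 × 688 × (1940 − 7.68) × 16.5 / [2470 × (1 + 0.0454 × 16.5)] = 8.91×10^6 / 4320 = 2061 m³.
HRT = V/Q = 2061 m³ / 688 m³·d⁻¹ = 2.996 d × 24 = 71.91 h.

τ ≈ 71.9 h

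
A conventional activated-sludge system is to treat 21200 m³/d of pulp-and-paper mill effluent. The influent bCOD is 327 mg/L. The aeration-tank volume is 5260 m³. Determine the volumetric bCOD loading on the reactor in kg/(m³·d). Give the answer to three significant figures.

Applied bCOD load per unit volume = Q·S₀/V = (21200 × 327/1000)/5260 = 1.318 kg bCOD·m⁻³·d⁻¹.

L_v ≈ 1.32 kg bCOD/(m³·d)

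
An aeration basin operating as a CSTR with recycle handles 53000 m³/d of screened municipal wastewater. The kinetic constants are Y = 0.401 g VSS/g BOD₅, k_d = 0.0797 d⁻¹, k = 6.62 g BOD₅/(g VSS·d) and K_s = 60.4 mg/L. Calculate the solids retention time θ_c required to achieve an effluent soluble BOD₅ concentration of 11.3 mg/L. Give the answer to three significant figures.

θ_c ≈ 2.95 d

At the target effluent, Y k S/(K_s+S) = 0.401×6.62×11.3/71.70 = 0.4184 d⁻¹.
Then 1/θ_c = μ − k_d = 0.4184 − 0.0797 = 0.3387 d⁻¹, giving θ_c = 2.953 d.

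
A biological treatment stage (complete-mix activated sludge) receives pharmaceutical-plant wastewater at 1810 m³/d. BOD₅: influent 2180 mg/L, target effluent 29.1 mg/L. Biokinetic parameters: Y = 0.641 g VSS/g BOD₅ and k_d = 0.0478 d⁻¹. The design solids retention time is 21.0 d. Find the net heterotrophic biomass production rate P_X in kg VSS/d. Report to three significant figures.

P_X ≈ 1250 kg VSS/d

The observed yield is Y_obs = Y/(1 + k_d·θ_c) = 0.641 / (1 + 0.0478 × 21.0) = 0.641 / 2.004 = 0.3199 g VSS per g BOD₅ removed.
Q·(S₀ − S) = 1810 × (2180 − 29.1) × 10⁻³ = 3893 kg/d removed.
P_X = Y_obs · Q(S₀ − S) = 0.3199 × 3893 = 1245 kg VSS/d.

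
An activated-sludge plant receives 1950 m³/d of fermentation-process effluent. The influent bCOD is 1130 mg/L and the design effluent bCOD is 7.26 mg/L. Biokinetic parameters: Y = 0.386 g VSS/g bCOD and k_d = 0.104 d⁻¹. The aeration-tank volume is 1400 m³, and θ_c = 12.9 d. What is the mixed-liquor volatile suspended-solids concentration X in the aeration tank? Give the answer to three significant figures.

X = Y·Q·ΔS·θ_c / [V·(1 + k_d θ_c)] = 0.386 × 1950 × (1130 − 7.26) × 12.9 / [1400 × (1 + 0.104 × 12.9)] = 3325 mg/L.

X ≈ 3330 mg/L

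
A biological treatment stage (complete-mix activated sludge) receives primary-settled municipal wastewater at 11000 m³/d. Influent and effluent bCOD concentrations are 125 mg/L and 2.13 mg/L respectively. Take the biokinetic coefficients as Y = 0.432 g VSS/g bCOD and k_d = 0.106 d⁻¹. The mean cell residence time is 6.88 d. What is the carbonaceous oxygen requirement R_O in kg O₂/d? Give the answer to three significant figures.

R_O ≈ 872 kg O₂/d

Observed yield with endogenous decay: Y_obs = Y / (1 + k_d·θ_c) = 0.432 / (1 + 0.106 × 6.88) = 0.432 / 1.729 = 0.2498 g VSS/g bCOD.
ΔS = 125 − 2.13 = 122.9 mg/L, so the substrate removal rate is 11000 × 122.9/1000 = 1352 kg bCOD/d.
P_X = Y_obs·Q·(S₀ − S) = 0.2498 × 1352 = 337.6 kg VSS/d.
Carbonaceous O₂ demand = substrate oxidised − cell-mass equivalent = 1352 − 1.42 × 337.6 = 872.1 kg O₂/d.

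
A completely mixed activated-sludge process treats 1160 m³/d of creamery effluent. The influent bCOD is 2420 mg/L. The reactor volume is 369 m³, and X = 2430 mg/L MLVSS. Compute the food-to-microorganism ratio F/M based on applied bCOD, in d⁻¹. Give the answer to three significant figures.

F/M ≈ 3.13 d⁻¹

F/M = applied load / biomass = Q·S₀/(V·X) = 1160 × 2420 / (369.0 × 2430) = 3.131 d⁻¹.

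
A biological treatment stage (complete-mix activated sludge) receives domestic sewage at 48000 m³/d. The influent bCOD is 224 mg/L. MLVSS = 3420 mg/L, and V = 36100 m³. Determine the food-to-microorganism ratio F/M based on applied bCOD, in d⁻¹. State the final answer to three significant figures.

F/M = Q·S₀ / (V·X) = 48000 × 224 / (36100 × 3420) = 0.08709 g bCOD·(g VSS·d)⁻¹.

F/M ≈ 0.0871 d⁻¹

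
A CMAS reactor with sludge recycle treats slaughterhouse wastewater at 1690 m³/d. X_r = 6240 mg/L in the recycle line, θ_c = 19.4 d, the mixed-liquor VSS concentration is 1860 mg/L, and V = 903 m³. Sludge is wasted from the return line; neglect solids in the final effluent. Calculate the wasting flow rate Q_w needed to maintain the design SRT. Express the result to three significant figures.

Q_w ≈ 13.9 m³/d

Wasting from the return line (neglecting effluent solids): Q_w = V·X / (θ_c·X_r) = 903.0 × 1860 / (19.4 × 6240) = 13.87 m³/d.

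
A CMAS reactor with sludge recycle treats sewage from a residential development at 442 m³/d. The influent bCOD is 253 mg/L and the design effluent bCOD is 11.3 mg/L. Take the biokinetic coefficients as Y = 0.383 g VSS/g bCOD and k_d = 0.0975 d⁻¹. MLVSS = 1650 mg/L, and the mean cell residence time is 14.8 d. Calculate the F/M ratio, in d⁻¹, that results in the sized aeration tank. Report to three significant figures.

Rearranging the biomass balance for a CMAS with decay, V = Y·Q·ΔS·θ_c / [X·(1+k_d θ_c)] = 0.383 × 442 × (253 − 11.3) × 14.8 / [1650 × (1 + 0.0975 × 14.8)] = 6.06×10^5 / 4031 = 150.2 m³.
F/M = applied load / biomass = Q·S₀/(V·X) = 442 × 253 / (150.2 × 1650) = 0.4511 d⁻¹.

F/M ≈ 0.451 d⁻¹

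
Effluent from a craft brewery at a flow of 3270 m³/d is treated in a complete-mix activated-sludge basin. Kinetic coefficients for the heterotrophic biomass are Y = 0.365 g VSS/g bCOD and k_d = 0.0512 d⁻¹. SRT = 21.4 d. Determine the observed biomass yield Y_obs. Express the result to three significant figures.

Correct the yield for decay: Y_obs = Y/(1 + k_d θ_c) = 0.365 / (1 + 0.0512 × 21.4) = 0.365 / 2.096 = 0.1742.

Y_obs ≈ 0.174 g VSS/g bCOD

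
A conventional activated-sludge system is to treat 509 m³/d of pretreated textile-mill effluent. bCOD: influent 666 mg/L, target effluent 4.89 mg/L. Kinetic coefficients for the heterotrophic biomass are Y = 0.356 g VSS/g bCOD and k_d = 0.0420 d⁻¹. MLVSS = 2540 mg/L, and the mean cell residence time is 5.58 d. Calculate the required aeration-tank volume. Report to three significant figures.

V ≈ 213 m³

Steady-state biomass mass balance: V·X·(1 + k_d·θ_c) = Y·Q·(S₀ − S)·θ_c, so V = 0.356 × 509 × (666 − 4.89) × 5.58 / [2540 × (1 + 0.0420 × 5.58)] = 6.68×10^5 / 3135 = 213.2 m³.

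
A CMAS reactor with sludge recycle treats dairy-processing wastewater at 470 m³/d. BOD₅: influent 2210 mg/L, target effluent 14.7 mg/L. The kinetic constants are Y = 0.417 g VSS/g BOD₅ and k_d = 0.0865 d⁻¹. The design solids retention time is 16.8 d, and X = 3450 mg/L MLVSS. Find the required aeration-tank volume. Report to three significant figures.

Rearranging the biomass balance for a CMAS with decay, V = Y·Q·ΔS·θ_c / [X·(1+k_d θ_c)] = 0.417 × 470 × (2210 − 14.7) × 16.8 / [3450 × (1 + 0.0865 × 16.8)] = 7.23×10^6 / 8464 = 854.1 m³.

V ≈ 854 m³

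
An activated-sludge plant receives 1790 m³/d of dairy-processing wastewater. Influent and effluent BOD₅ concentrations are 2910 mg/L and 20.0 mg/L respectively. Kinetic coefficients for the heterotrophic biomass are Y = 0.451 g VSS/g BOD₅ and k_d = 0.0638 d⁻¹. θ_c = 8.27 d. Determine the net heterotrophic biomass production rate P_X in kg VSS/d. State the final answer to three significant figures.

Y_obs = Y / (1 + k_d θ_c) = 0.451 / (1 + 0.0638 × 8.27) = 0.451 / 1.528 = 0.2952.
Q·(S₀ − S) = 1790 × (2910 − 20.0) × 10⁻³ = 5173 kg/d removed.
Biomass produced: P_X = Y_obs·Q·ΔS = 0.2952 × 5173 ≈ 1527 kg VSS/d.

P_X ≈ 1530 kg VSS/d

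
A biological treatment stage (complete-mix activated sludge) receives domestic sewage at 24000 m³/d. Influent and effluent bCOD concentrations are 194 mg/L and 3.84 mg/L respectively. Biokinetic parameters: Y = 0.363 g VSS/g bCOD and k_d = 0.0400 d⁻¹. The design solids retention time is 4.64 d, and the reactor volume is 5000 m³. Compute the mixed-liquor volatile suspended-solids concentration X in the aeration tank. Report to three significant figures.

From V·X·(1 + k_d·θ_c) = Y·Q·(S₀ − S)·θ_c: X = 0.363 × 24000 × (194 − 3.84) × 4.64 / [5000 × (1 + 0.0400 × 4.64)] = 1297 mg/L.

X ≈ 1300 mg/L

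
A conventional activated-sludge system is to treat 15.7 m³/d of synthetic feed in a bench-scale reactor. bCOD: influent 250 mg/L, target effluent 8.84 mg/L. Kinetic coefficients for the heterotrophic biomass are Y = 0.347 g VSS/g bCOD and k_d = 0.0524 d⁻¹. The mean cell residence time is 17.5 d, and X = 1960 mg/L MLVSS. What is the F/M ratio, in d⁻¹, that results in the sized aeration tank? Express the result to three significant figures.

From the SRT design equation V = Y Q (S₀−S) θ_c / [X (1 + k_d θ_c)] = 0.347 × 15.7 × (250 − 8.84) × 17.5 / [1960 × (1 + 0.0524 × 17.5)] = 2.3×10^4 / 3757 = 6.119 m³.
F/M = applied load / biomass = Q·S₀/(V·X) = 15.7 × 250 / (6.119 × 1960) = 0.3273 d⁻¹.

F/M ≈ 0.327 d⁻¹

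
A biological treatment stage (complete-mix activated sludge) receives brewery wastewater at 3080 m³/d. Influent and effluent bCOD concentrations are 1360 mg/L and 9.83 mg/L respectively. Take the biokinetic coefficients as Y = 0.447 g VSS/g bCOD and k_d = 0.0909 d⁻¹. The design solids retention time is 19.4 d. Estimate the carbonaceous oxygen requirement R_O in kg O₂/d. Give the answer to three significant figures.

Correct the yield for decay: Y_obs = Y/(1 + k_d θ_c) = 0.447 / (1 + 0.0909 × 19.4) = 0.447 / 2.763 = 0.1618.
ΔS = 1360 − 9.83 = 1350 mg/L, so the substrate removal rate is 3080 × 1350/1000 = 4159 kg bCOD/d.
Net sludge production P_X = 0.1618 × 4159 = 672.7 kg VSS/d.
R_O = Q·(S₀ − S) − 1.42·P_X = 4159 − 1.42 × 672.7 = 3203 kg O₂/d.

R_O ≈ 3200 kg O₂/d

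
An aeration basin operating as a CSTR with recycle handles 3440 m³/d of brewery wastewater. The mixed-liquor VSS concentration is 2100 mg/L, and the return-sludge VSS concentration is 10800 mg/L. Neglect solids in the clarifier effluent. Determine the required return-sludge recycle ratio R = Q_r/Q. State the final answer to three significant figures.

R ≈ 0.241

Solids balance on the clarifier gives (1+R)X = R·X_r, so R = X/(X_r − X) = 2100 / (10800 − 2100) = 0.2414.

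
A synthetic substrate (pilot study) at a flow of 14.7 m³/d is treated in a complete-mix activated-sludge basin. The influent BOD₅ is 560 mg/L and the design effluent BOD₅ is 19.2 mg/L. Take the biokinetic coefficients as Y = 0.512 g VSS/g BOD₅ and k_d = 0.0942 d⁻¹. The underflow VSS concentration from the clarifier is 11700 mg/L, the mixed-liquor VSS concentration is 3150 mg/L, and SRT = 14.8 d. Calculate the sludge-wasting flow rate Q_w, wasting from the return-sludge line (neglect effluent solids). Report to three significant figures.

Q_w ≈ 0.145 m³/d

Rearranging the biomass balance for a CMAS with decay, V = Y·Q·ΔS·θ_c / [X·(1+k_d θ_c)] = 0.512 × 14.7 × (560 − 19.2) × 14.8 / [3150 × (1 + 0.0942 × 14.8)] = 6.02×10^4 / 7542 = 7.988 m³.
Q_w = (V·X)/(θ_c X_r) = 7.988 × 3150 / (14.8 × 11700) = 0.1453 m³/d.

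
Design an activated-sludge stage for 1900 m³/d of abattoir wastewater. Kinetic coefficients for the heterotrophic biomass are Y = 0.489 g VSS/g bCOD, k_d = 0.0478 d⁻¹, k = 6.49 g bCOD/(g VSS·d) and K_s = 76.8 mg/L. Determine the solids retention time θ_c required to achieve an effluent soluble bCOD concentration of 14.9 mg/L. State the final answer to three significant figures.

Specific growth rate at S = 14.9 mg/L: μ = YkS/(K_s+S) = 0.489·6.49·14.9/(76.8+14.9) = 0.5157 d⁻¹.
θ_c = 1/(μ − k_d) = 1/(0.5157 − 0.0478) = 1/0.4679 = 2.137 d.

θ_c ≈ 2.14 d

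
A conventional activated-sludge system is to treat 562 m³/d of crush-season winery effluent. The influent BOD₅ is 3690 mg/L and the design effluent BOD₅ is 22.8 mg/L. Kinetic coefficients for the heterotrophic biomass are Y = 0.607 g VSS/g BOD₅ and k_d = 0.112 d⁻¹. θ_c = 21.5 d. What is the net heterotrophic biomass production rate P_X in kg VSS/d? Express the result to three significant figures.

The observed yield is Y_obs = Y/(1 + k_d·θ_c) = 0.607 / (1 + 0.112 × 21.5) = 0.607 / 3.408 = 0.1781 g VSS per g BOD₅ removed.
Q·(S₀ − S) = 562 × (3690 − 22.8) × 10⁻³ = 2061 kg/d removed.
So the net sludge growth is P_X = 0.1781 × 2061 = 367.1 kg VSS/d.

P_X ≈ 367 kg VSS/d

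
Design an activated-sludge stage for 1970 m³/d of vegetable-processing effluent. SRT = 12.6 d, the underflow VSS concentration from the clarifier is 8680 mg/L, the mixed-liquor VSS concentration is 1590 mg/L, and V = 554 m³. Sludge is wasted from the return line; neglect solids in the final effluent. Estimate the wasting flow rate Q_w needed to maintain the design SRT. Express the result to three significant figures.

θ_c = V·X/(Q_w·X_r) when wasting from the recycle, so Q_w = V·X/(θ_c·X_r) = 554.0 × 1590 / (12.6 × 8680) = 8.054 m³/d.

Q_w ≈ 8.05 m³/d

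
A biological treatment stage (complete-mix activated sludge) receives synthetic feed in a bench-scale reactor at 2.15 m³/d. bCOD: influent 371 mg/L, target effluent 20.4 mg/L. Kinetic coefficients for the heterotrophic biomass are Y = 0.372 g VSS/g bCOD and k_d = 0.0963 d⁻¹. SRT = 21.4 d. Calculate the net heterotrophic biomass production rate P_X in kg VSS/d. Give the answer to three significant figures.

P_X ≈ 0.0916 kg VSS/d

Observed yield with endogenous decay: Y_obs = Y / (1 + k_d·θ_c) = 0.372 / (1 + 0.0963 × 21.4) = 0.372 / 3.061 = 0.1215 g VSS/g bCOD.
ΔS = 371 − 20.4 = 350.6 mg/L, so the substrate removal rate is 2.15 × 350.6/1000 = 0.7538 kg bCOD/d.
P_X = Y_obs · Q(S₀ − S) = 0.1215 × 0.7538 = 0.09161 kg VSS/d.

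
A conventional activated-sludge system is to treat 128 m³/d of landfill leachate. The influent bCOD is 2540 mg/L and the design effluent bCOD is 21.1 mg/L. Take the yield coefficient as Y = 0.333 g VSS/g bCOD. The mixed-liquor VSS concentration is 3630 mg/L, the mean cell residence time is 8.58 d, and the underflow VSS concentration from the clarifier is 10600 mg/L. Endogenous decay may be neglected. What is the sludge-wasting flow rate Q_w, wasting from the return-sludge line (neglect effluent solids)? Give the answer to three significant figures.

V·X = Y·Q·ΔS·θ_c gives V = 0.333 × 128 × (2540 − 21.1) × 8.58 / 3630 = 253.8 m³.
Wasting from the return line (neglecting effluent solids): Q_w = V·X / (θ_c·X_r) = 253.8 × 3630 / (8.58 × 10600) = 10.13 m³/d.

Q_w ≈ 10.1 m³/d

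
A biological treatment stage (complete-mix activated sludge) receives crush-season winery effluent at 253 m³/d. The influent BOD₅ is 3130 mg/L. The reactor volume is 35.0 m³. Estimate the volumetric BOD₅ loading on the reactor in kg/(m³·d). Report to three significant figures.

Applied BOD₅ load per unit volume = Q·S₀/V = (253 × 3130/1000)/35.00 = 22.63 kg BOD₅·m⁻³·d⁻¹.

L_v ≈ 22.6 kg BOD₅/(m³·d)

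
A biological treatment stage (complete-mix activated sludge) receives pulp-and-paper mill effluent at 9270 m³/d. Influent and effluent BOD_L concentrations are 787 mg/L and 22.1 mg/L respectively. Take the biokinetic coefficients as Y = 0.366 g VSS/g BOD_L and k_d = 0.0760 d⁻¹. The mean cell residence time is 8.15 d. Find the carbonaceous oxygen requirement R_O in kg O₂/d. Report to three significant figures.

Y_obs = Y / (1 + k_d θ_c) = 0.366 / (1 + 0.0760 × 8.15) = 0.366 / 1.619 = 0.2260.
Mass of BOD_L removed per day: Q(S₀ − S) = 9270 × 764.9 g/m³ = 7091 kg/d.
Biomass synthesised: P_X = Y_obs × 7091 = 1603 kg VSS/d.
R_O = Q·ΔS − 1.42 P_X = 7091 − 2276 = 4815 kg O₂/d.

R_O ≈ 4820 kg O₂/d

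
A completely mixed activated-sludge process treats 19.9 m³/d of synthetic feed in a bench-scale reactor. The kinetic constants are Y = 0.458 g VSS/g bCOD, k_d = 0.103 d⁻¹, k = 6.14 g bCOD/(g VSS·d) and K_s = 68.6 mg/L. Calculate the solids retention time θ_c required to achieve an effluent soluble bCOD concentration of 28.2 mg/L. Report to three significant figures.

From 1/θ_c = Y·k·S/(K_s + S) − k_d: Y·k·S/(K_s+S) = 0.458 × 6.14 × 28.2 / (68.6 + 28.2) = 0.8192 d⁻¹.
Then 1/θ_c = μ − k_d = 0.8192 − 0.103 = 0.7162 d⁻¹, giving θ_c = 1.396 d.

θ_c ≈ 1.40 d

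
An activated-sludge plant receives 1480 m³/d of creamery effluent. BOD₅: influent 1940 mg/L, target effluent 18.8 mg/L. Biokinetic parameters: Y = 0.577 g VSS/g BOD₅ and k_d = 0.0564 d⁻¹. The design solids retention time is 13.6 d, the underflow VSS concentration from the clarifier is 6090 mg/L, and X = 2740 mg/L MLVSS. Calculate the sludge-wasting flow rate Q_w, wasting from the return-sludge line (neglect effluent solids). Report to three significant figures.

From the SRT design equation V = Y Q (S₀−S) θ_c / [X (1 + k_d θ_c)] = 0.577 × 1480 × (1940 − 18.8) × 13.6 / [2740 × (1 + 0.0564 × 13.6)] = 2.23×10^7 / 4842 = 4608 m³.
Wasting from the return line (neglecting effluent solids): Q_w = V·X / (θ_c·X_r) = 4608 × 2740 / (13.6 × 6090) = 152.5 m³/d.

Q_w ≈ 152 m³/d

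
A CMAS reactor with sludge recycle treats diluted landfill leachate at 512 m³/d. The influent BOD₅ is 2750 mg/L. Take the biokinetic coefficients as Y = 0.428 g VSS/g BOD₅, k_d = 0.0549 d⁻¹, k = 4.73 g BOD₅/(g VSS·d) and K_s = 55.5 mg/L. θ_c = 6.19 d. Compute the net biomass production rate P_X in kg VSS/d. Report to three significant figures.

For a completely mixed reactor with recycle the Lawrence–McCarty relation gives S = K_s·(1 + k_d·θ_c) / [θ_c·(Y·k − k_d) − 1] = 55.5 × (1 + 0.0549 × 6.19) / [6.19 × (0.428 × 4.73 − 0.0549) − 1] = 74.36 / 11.19 = 6.644 mg/L.
The observed yield is Y_obs = Y/(1 + k_d·θ_c) = 0.428 / (1 + 0.0549 × 6.19) = 0.428 / 1.340 = 0.3194 g VSS per g BOD₅ removed.
Mass of BOD₅ removed per day: Q(S₀ − S) = 512 × 2743 g/m³ = 1405 kg/d.
P_X = Y_obs · Q(S₀ − S) = 0.3194 × 1405 = 448.7 kg VSS/d.

P_X ≈ 449 kg VSS/d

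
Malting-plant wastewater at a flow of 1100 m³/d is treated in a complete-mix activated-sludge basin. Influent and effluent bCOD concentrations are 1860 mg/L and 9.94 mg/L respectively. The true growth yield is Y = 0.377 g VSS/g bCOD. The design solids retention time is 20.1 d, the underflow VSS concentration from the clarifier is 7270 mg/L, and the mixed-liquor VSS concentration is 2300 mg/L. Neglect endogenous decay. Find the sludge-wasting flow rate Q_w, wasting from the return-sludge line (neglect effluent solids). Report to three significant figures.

With k_d = 0 the design equation reduces to V = Y Q (S₀−S) θ_c / X = 0.377 × 1100 × (1860 − 9.94) × 20.1 / 2300 = 6705 m³.
Q_w = (V·X)/(θ_c X_r) = 6705 × 2300 / (20.1 × 7270) = 105.5 m³/d.

Q_w ≈ 106 m³/d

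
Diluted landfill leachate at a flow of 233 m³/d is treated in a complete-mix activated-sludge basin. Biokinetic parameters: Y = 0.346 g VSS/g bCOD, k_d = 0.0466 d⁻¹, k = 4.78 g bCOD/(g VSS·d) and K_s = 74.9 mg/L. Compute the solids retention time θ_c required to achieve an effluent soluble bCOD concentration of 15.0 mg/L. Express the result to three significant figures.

Specific growth rate at S = 15.0 mg/L: μ = YkS/(K_s+S) = 0.346·4.78·15.0/(74.9+15.0) = 0.2760 d⁻¹.
Then 1/θ_c = μ − k_d = 0.2760 − 0.0466 = 0.2294 d⁻¹, giving θ_c = 4.360 d.

θ_c ≈ 4.36 d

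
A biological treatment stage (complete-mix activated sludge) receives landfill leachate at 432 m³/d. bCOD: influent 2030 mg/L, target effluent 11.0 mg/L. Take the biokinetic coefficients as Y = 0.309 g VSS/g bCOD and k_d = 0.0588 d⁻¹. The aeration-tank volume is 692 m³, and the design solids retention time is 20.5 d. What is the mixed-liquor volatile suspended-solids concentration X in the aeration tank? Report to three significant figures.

X ≈ 3620 mg/L

Solving the biomass balance for X: X = Y Q (S₀−S) θ_c / [V (1+k_d θ_c)] = 0.309 × 432 × (2030 − 11.0) × 20.5 / [692 × (1 + 0.0588 × 20.5)] = 3620 mg/L.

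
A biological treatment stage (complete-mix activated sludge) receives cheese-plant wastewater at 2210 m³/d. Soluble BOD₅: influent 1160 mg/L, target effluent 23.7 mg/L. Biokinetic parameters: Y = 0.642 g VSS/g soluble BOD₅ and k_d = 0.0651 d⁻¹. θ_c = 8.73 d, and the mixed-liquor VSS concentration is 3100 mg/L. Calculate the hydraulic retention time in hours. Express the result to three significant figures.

Steady-state biomass mass balance: V·X·(1 + k_d·θ_c) = Y·Q·(S₀ − S)·θ_c, so V = 0.642 × 2210 × (1160 − 23.7) × 8.73 / [3100 × (1 + 0.0651 × 8.73)] = 1.41×10^7 / 4862 = 2895 m³.
Hydraulic retention time τ = V/Q = 2895 / 2210 = 1.310 d = 31.44 h.

τ ≈ 31.4 h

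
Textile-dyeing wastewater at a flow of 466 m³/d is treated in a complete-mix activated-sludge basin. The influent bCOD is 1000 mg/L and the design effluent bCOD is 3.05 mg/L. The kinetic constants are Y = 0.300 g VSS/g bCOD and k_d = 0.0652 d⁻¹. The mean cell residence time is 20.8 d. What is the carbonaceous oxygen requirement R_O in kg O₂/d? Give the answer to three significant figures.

Observed yield with endogenous decay: Y_obs = Y / (1 + k_d·θ_c) = 0.300 / (1 + 0.0652 × 20.8) = 0.300 / 2.356 = 0.1273 g VSS/g bCOD.
Q·(S₀ − S) = 466 × (1000 − 3.05) × 10⁻³ = 464.6 kg/d removed.
Biomass synthesised: P_X = Y_obs × 464.6 = 59.15 kg VSS/d.
R_O = Q·ΔS − 1.42 P_X = 464.6 − 84.00 = 380.6 kg O₂/d.

R_O ≈ 381 kg O₂/d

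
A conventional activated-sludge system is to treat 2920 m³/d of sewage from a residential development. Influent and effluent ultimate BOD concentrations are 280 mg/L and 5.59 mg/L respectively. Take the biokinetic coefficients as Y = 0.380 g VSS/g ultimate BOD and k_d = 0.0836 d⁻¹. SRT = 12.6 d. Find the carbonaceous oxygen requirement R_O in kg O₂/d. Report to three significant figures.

Observed yield with endogenous decay: Y_obs = Y / (1 + k_d·θ_c) = 0.380 / (1 + 0.0836 × 12.6) = 0.380 / 2.053 = 0.1851 g VSS/g ultimate BOD.
Mass of ultimate BOD removed per day: Q(S₀ − S) = 2920 × 274.4 g/m³ = 801.3 kg/d.
Net sludge production P_X = 0.1851 × 801.3 = 148.3 kg VSS/d.
R_O = Q·ΔS − 1.42 P_X = 801.3 − 210.6 = 590.7 kg O₂/d.

R_O ≈ 591 kg O₂/d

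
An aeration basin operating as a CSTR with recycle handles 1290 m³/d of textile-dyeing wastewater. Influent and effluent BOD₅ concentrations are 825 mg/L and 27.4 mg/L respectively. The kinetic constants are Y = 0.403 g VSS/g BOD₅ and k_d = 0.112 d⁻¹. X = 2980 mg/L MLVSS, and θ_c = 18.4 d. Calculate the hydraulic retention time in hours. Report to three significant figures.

τ ≈ 15.6 h

Steady-state biomass mass balance: V·X·(1 + k_d·θ_c) = Y·Q·(S₀ − S)·θ_c, so V = 0.403 × 1290 × (825 − 27.4) × 18.4 / [2980 × (1 + 0.112 × 18.4)] = 7.63×10^6 / 9121 = 836.5 m³.
Hydraulic retention time τ = V/Q = 836.5 / 1290 = 0.6484 d = 15.56 h.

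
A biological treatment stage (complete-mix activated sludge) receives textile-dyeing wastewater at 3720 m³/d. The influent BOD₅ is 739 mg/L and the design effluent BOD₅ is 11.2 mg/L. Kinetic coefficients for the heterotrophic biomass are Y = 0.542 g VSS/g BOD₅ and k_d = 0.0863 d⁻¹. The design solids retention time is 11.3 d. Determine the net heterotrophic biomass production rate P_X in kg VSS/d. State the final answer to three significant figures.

Observed yield with endogenous decay: Y_obs = Y / (1 + k_d·θ_c) = 0.542 / (1 + 0.0863 × 11.3) = 0.542 / 1.975 = 0.2744 g VSS/g BOD₅.
Q·(S₀ − S) = 3720 × (739 − 11.2) × 10⁻³ = 2707 kg/d removed.
P_X = Y_obs · Q(S₀ − S) = 0.2744 × 2707 = 742.9 kg VSS/d.

P_X ≈ 743 kg VSS/d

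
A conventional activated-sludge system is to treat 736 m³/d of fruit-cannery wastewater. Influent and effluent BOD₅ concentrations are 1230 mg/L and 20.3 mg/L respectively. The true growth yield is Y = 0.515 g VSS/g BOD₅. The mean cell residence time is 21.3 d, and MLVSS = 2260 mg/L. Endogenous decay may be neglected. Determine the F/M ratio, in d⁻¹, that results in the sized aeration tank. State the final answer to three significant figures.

With k_d = 0 the design equation reduces to V = Y Q (S₀−S) θ_c / X = 0.515 × 736 × (1230 − 20.3) × 21.3 / 2260 = 4321 m³.
Food-to-microorganism ratio F/M = Q S₀ / (V X) = 736 × 1230 / (4321 × 2260) = 0.09269 d⁻¹.

F/M ≈ 0.0927 d⁻¹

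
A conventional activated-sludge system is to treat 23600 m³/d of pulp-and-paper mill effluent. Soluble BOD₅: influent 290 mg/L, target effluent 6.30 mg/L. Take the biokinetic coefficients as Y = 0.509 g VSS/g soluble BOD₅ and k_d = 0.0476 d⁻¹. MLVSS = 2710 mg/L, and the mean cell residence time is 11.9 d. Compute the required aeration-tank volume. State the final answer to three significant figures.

V ≈ 9550 m³

From the SRT design equation V = Y Q (S₀−S) θ_c / [X (1 + k_d θ_c)] = 0.509 × 23600 × (290 − 6.30) × 11.9 / [2710 × (1 + 0.0476 × 11.9)] = 4.06×10^7 / 4245 = 9553 m³.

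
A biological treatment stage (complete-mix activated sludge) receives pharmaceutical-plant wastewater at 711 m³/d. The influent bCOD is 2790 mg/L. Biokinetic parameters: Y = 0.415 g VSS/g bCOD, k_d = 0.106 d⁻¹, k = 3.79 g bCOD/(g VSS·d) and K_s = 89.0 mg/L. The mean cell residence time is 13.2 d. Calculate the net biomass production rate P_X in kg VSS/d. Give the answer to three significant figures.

From the Monod/SRT balance for a CMAS, S = K_s·(1+k_d θ_c)/[θ_c·(Y k − k_d) − 1] = 89.0 × (1 + 0.106 × 13.2) / [13.2 × (0.415 × 3.79 − 0.106) − 1] = 213.5 / 18.36 = 11.63 mg/L.
Y_obs = Y / (1 + k_d θ_c) = 0.415 / (1 + 0.106 × 13.2) = 0.415 / 2.399 = 0.1730.
Mass of bCOD removed per day: Q(S₀ − S) = 711 × 2778 g/m³ = 1975 kg/d.
Net biomass production P_X = Y_obs × Q·(S₀ − S) = 0.1730 × 1975 = 341.7 kg VSS/d.

P_X ≈ 342 kg VSS/d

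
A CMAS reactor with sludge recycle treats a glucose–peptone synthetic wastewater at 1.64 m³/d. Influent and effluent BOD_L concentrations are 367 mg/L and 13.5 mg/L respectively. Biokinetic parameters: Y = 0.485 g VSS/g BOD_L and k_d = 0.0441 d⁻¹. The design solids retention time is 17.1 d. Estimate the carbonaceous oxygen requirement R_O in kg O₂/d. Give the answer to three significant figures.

Correct the yield for decay: Y_obs = Y/(1 + k_d θ_c) = 0.485 / (1 + 0.0441 × 17.1) = 0.485 / 1.754 = 0.2765.
Substrate removed = Q·(S₀ − S) = 1.64 m³/d × (367 − 13.5) g/m³ = 5.8×10^2 g/d = 0.5797 kg/d.
P_X = Y_obs·Q·(S₀ − S) = 0.2765 × 0.5797 = 0.1603 kg VSS/d.
Carbonaceous O₂ demand = substrate oxidised − cell-mass equivalent = 0.5797 − 1.42 × 0.1603 = 0.3521 kg O₂/d.

R_O ≈ 0.352 kg O₂/d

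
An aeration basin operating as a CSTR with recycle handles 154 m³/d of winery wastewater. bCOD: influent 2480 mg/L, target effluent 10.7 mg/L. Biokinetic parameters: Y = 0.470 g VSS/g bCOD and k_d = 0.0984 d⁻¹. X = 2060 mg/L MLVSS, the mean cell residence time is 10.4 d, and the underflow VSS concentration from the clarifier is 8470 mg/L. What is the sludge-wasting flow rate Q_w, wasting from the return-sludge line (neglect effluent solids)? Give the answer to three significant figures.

Q_w ≈ 10.4 m³/d

Steady-state biomass mass balance: V·X·(1 + k_d·θ_c) = Y·Q·(S₀ − S)·θ_c, so V = 0.470 × 154 × (2480 − 10.7) × 10.4 / [2060 × (1 + 0.0984 × 10.4)] = 1.86×10^6 / 4168 = 445.9 m³.
θ_c = V·X/(Q_w·X_r) when wasting from the recycle, so Q_w = V·X/(θ_c·X_r) = 445.9 × 2060 / (10.4 × 8470) = 10.43 m³/d.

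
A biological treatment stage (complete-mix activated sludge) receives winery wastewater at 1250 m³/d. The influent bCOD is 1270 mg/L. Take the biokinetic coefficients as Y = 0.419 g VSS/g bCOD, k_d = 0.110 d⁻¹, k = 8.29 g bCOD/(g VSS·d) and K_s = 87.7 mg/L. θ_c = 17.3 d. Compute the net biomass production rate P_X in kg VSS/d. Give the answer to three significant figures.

From the Monod/SRT balance for a CMAS, S = K_s·(1+k_d θ_c)/[θ_c·(Y k − k_d) − 1] = 87.7 × (1 + 0.110 × 17.3) / [17.3 × (0.419 × 8.29 − 0.110) − 1] = 254.6 / 57.19 = 4.452 mg/L.
Y_obs = Y / (1 + k_d θ_c) = 0.419 / (1 + 0.110 × 17.3) = 0.419 / 2.903 = 0.1443.
Q·(S₀ − S) = 1250 × (1270 − 4.45) × 10⁻³ = 1582 kg/d removed.
So the net sludge growth is P_X = 0.1443 × 1582 = 228.3 kg VSS/d.

P_X ≈ 228 kg VSS/d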